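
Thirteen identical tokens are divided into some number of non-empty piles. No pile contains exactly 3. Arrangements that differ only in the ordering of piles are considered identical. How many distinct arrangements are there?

59

A partial list (first 12 by largest part):
13
12,1
11,2
11,1,1
10,2,1
10,1,1,1
9,4
9,2,2
9,2,1,1
9,1,1,1,1
8,5
8,4,1
…and 47 more, for 59 total.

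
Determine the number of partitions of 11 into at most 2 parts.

6

They are:
11
10, 1
9, 2
8, 3
7, 4
6, 5
That's 6 in total.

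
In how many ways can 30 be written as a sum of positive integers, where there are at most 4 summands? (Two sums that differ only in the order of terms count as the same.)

There are 297 such partitions.

297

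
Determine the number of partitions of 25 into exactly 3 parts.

52

There are too many to list fully; the first 12 (by largest part) are:
1, 1, 23
1, 2, 22
1, 3, 21
2, 2, 21
1, 4, 20
2, 3, 20
1, 5, 19
2, 4, 19
3, 3, 19
1, 6, 18
2, 5, 18
3, 4, 18
…and 40 more, for 52 total.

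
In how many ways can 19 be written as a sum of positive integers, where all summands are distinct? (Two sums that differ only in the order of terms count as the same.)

There are too many to list fully; the first 12 (by largest part) are:
19
18, 1
17, 2
16, 3
16, 2, 1
15, 4
15, 3, 1
14, 5
14, 4, 1
14, 3, 2
13, 6
13, 5, 1
…and 42 more, for 54 total.

54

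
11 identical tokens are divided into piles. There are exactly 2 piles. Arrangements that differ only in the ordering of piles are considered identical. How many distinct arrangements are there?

The partitions of 11 that satisfy the conditions:
10 + 1
9 + 2
8 + 3
7 + 4
6 + 5

5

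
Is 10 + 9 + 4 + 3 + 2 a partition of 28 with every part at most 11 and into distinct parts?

The parts sum to 28, and the condition 'no summand exceeds 11' holds; the condition 'all summands are distinct' holds.

Yes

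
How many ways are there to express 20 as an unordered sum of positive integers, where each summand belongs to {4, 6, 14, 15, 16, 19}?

Enumerating:
16+4
14+6
6+6+4+4
4+4+4+4+4

4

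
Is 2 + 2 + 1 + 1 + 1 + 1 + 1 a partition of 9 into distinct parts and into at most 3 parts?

No

The parts sum to 9, and the condition 'all summands are distinct' is violated.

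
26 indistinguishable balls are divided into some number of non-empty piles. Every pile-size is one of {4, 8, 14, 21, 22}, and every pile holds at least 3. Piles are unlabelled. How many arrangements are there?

3

The partitions of 26 that satisfy the conditions:
22,4
14,8,4
14,4,4,4
That's 3 in total.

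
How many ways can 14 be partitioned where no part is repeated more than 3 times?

A full systematic count gives 82.

82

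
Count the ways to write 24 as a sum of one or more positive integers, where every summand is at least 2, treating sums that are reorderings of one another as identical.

320

Direct enumeration gives 320 partitions.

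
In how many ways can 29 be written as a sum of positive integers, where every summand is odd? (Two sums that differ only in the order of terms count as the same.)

Enumerating by decreasing first part gives 256 partitions in all.

256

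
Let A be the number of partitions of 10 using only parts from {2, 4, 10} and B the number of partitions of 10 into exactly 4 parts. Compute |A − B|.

Partitions of 10 using only parts from {2, 4, 10}: 4.
Partitions of 10 into exactly 4 parts: 9.
|4 − 9| = 5.

5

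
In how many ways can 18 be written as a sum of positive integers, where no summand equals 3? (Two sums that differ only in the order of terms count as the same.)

Enumerating by decreasing first part gives 209 partitions in all.

209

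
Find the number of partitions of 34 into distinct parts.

Enumerating by decreasing first part gives 512 partitions in all.

512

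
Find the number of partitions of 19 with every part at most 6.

235

A full systematic count gives 235.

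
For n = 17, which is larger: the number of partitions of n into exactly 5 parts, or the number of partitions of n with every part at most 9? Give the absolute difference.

205

Partitions of 17 into exactly 5 parts: 47.
Partitions of 17 with every part at most 9: 252.
|47 − 252| = 205.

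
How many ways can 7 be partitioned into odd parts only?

5

They are:
7
5,1,1
3,3,1
3,1,1,1,1
1,1,1,1,1,1,1
That's 5 in total.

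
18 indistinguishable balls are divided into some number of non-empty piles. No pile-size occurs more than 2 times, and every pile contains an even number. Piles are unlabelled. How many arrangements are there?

16

The partitions of 18 that satisfy the conditions:
18
16, 2
14, 4
14, 2, 2
12, 6
12, 4, 2
10, 8
10, 6, 2
10, 4, 4
10, 4, 2, 2
8, 8, 2
8, 6, 4
8, 6, 2, 2
8, 4, 4, 2
6, 6, 4, 2
6, 4, 4, 2, 2
Counting gives 16.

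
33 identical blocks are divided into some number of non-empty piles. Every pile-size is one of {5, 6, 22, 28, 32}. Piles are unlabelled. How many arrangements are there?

3

The partitions of 33 that satisfy the conditions:
28+5
22+6+5
6+6+6+5+5+5
That's 3 in total.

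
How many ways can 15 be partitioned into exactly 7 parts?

21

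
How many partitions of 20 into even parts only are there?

42

A partial list (first 12 by largest part):
20
2,18
4,16
2,2,16
6,14
2,4,14
2,2,2,14
8,12
2,6,12
4,4,12
2,2,4,12
2,2,2,2,12
…and 30 more, for 42 total.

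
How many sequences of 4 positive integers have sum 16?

455

By stars and bars with positive parts, the count is C(15,3) = 455.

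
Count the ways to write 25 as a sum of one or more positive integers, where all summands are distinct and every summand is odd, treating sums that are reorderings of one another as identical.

12

Listing the qualifying partitions of 25:
25
21, 3, 1
19, 5, 1
17, 7, 1
17, 5, 3
15, 9, 1
15, 7, 3
13, 11, 1
13, 9, 3
13, 7, 5
11, 9, 5
9, 7, 5, 3, 1
Counting gives 12.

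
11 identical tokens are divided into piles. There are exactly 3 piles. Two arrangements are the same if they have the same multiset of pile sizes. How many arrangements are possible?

10

They are:
1, 1, 9
1, 2, 8
1, 3, 7
2, 2, 7
1, 4, 6
2, 3, 6
1, 5, 5
2, 4, 5
3, 3, 5
3, 4, 4
Counting gives 10.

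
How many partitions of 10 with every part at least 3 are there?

They are:
10
7 + 3
6 + 4
5 + 5
4 + 3 + 3
Counting gives 5.

5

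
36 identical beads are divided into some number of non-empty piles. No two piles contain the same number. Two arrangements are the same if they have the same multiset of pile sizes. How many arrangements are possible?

668

Enumerating by decreasing first part gives 668 partitions in all.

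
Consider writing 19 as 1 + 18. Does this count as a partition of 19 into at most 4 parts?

The parts sum to 19, and the condition 'there are at most 4 summands' holds.

Yes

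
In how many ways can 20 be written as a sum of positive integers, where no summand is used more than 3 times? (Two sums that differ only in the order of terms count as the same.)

There are 320 such partitions.

320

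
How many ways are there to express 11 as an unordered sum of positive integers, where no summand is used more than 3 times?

38

A partial list (first 12 by largest part):
11
10, 1
9, 2
9, 1, 1
8, 3
8, 2, 1
8, 1, 1, 1
7, 4
7, 3, 1
7, 2, 2
7, 2, 1, 1
6, 5
…and 26 more, for 38 total.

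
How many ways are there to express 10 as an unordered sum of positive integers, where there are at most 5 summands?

30

There are too many to list fully; the first 12 (by largest part) are:
10
9+1
8+2
8+1+1
7+3
7+2+1
7+1+1+1
6+4
6+3+1
6+2+2
6+2+1+1
6+1+1+1+1
…and 18 more, for 30 total.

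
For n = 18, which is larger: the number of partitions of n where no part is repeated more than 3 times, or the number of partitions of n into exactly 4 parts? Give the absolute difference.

161

Partitions of 18 where no part is repeated more than 3 times: 208.
Partitions of 18 into exactly 4 parts: 47.
|208 − 47| = 161.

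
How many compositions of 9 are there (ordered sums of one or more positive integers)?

There are 8 gaps and each independently is a cut or not, giving 2^8 = 256.

256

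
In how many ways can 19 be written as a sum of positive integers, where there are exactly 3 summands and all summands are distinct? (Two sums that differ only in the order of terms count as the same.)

21

Enumerating:
16,2,1
15,3,1
14,4,1
14,3,2
13,5,1
13,4,2
12,6,1
12,5,2
12,4,3
11,7,1
11,6,2
11,5,3
10,8,1
10,7,2
10,6,3
10,5,4
9,8,2
9,7,3
9,6,4
8,7,4
8,6,5
Counting gives 21.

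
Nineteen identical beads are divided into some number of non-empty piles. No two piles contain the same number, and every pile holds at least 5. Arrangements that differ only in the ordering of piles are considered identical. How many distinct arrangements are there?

They are:
19
14, 5
13, 6
12, 7
11, 8
10, 9
8, 6, 5
That's 7 in total.

7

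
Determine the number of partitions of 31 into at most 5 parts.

A full systematic count gives 748.

748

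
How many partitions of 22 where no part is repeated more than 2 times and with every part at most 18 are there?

291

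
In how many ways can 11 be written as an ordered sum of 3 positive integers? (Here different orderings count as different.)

By stars and bars with positive parts, the count is C(10,2) = 45.

45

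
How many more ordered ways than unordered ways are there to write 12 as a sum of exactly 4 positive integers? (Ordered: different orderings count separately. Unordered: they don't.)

Ordered (compositions into 4 parts): C(11,3) = 165.
Unordered (partitions into 4 parts): 15.
Difference: 165 − 15 = 150.

150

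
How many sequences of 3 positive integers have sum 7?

15

Place 2 bars in the 6 internal gaps of a row of 7 dots: C(6,2) = 15.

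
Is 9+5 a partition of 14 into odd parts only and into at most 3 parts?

The parts sum to 14, and the condition 'every summand is odd' holds; the condition 'there are at most 3 summands' holds.

Yes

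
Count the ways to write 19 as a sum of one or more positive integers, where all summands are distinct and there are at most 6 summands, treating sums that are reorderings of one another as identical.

A partial list (first 12 by largest part):
19
18 + 1
17 + 2
16 + 3
16 + 2 + 1
15 + 4
15 + 3 + 1
14 + 5
14 + 4 + 1
14 + 3 + 2
13 + 6
13 + 5 + 1
…and 42 more, for 54 total.

54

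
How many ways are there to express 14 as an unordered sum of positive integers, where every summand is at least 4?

The partitions of 14 that satisfy the conditions:
14
10,4
9,5
8,6
7,7
6,4,4
5,5,4
Counting gives 7.

7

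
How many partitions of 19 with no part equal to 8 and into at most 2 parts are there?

9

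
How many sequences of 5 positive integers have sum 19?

3060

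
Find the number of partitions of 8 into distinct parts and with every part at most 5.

3

They are:
5 + 3
5 + 2 + 1
4 + 3 + 1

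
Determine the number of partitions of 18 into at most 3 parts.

37

There are too many to list fully; the first 12 (by largest part) are:
18
17+1
16+2
16+1+1
15+3
15+2+1
14+4
14+3+1
14+2+2
13+5
13+4+1
13+3+2
…and 25 more, for 37 total.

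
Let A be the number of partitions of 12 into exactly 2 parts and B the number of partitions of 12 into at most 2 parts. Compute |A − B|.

1

Partitions of 12 into exactly 2 parts: 6.
Partitions of 12 into at most 2 parts: 7.
|6 − 7| = 1.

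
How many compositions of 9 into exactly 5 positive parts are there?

70

Place 4 bars in the 8 internal gaps of a row of 9 dots: C(8,4) = 70.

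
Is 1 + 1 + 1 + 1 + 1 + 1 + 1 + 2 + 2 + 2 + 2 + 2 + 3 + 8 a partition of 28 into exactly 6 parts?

No

The parts sum to 28, and the condition 'there are exactly 6 summands' is violated.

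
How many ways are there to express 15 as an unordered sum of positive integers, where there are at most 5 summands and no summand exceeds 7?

46

There are too many to list fully; the first 12 (by largest part) are:
1 + 7 + 7
2 + 6 + 7
1 + 1 + 6 + 7
3 + 5 + 7
1 + 2 + 5 + 7
1 + 1 + 1 + 5 + 7
4 + 4 + 7
1 + 3 + 4 + 7
2 + 2 + 4 + 7
1 + 1 + 2 + 4 + 7
2 + 3 + 3 + 7
1 + 1 + 3 + 3 + 7
…and 34 more, for 46 total.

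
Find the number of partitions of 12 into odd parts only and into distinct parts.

Listing the qualifying partitions of 12:
11, 1
9, 3
7, 5

3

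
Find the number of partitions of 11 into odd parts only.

12

Enumerating:
11
9 + 1 + 1
7 + 3 + 1
7 + 1 + 1 + 1 + 1
5 + 5 + 1
5 + 3 + 3
5 + 3 + 1 + 1 + 1
5 + 1 + 1 + 1 + 1 + 1 + 1
3 + 3 + 3 + 1 + 1
3 + 3 + 1 + 1 + 1 + 1 + 1
3 + 1 + 1 + 1 + 1 + 1 + 1 + 1 + 1
1 + 1 + 1 + 1 + 1 + 1 + 1 + 1 + 1 + 1 + 1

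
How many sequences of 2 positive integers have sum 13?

12

By stars and bars with positive parts, the count is C(12,1) = 12.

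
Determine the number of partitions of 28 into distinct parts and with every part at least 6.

The partitions of 28 that satisfy the conditions:
28
6, 22
7, 21
8, 20
9, 19
10, 18
11, 17
12, 16
13, 15
6, 7, 15
6, 8, 14
6, 9, 13
7, 8, 13
6, 10, 12
7, 9, 12
7, 10, 11
8, 9, 11
Counting gives 17.

17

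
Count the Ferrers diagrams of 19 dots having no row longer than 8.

Systematic enumeration (by largest part, then next-largest, …) yields 352.

352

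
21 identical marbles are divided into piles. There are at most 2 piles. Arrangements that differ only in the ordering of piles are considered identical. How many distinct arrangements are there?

They are:
21
1, 20
2, 19
3, 18
4, 17
5, 16
6, 15
7, 14
8, 13
9, 12
10, 11

11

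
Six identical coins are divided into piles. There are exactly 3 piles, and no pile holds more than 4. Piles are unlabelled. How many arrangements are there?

3

They are:
4, 1, 1
3, 2, 1
2, 2, 2
Counting gives 3.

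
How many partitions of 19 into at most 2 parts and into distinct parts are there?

Enumerating:
19
18,1
17,2
16,3
15,4
14,5
13,6
12,7
11,8
10,9

10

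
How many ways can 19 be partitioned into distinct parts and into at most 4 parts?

There are too many to list fully; the first 12 (by largest part) are:
19
18, 1
17, 2
16, 3
16, 2, 1
15, 4
15, 3, 1
14, 5
14, 4, 1
14, 3, 2
13, 6
13, 5, 1
…and 37 more, for 49 total.

49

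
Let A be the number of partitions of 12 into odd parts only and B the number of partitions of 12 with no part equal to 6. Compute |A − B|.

51

Partitions of 12 into odd parts only: 15.
Partitions of 12 with no part equal to 6: 66.
|15 − 66| = 51.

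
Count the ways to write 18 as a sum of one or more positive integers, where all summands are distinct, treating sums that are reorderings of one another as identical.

A partial list (first 12 by largest part):
18
17 + 1
16 + 2
15 + 3
15 + 2 + 1
14 + 4
14 + 3 + 1
13 + 5
13 + 4 + 1
13 + 3 + 2
12 + 6
12 + 5 + 1
…and 34 more, for 46 total.

46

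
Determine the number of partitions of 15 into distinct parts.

27

There are too many to list fully; the first 12 (by largest part) are:
15
1 + 14
2 + 13
3 + 12
1 + 2 + 12
4 + 11
1 + 3 + 11
5 + 10
1 + 4 + 10
2 + 3 + 10
6 + 9
1 + 5 + 9
…and 15 more, for 27 total.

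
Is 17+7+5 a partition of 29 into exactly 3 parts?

The parts sum to 29, and the condition 'there are exactly 3 summands' holds.

Yes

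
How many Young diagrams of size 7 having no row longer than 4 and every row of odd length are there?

They are:
1, 3, 3
1, 1, 1, 1, 3
1, 1, 1, 1, 1, 1, 1
That's 3 in total.

3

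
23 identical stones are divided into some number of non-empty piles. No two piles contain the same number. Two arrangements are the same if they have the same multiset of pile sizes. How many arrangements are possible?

104

Counting exhaustively, 104 partitions satisfy the conditions.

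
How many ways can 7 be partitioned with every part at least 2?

Listing the qualifying partitions of 7:
7
2, 5
3, 4
2, 2, 3

4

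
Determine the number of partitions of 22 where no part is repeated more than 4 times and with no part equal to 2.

Systematic enumeration (by largest part, then next-largest, …) yields 246.

246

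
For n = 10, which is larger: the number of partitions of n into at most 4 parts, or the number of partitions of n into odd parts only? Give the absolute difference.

13

Partitions of 10 into at most 4 parts: 23.
Partitions of 10 into odd parts only: 10.
|23 − 10| = 13.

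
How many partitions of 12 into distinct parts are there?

Enumerating:
12
1+11
2+10
3+9
1+2+9
4+8
1+3+8
5+7
1+4+7
2+3+7
1+5+6
2+4+6
1+2+3+6
3+4+5
1+2+4+5
That's 15 in total.

15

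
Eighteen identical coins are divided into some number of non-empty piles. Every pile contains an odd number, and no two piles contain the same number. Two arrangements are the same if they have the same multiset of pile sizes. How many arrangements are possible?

Enumerating:
17+1
15+3
13+5
11+7
9+5+3+1
That's 5 in total.

5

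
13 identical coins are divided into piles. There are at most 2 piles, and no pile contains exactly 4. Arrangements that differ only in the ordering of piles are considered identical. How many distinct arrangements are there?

6

Enumerating:
13
12, 1
11, 2
10, 3
8, 5
7, 6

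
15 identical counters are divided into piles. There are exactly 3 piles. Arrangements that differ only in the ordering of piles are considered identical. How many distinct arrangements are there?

The partitions of 15 that satisfy the conditions:
1 + 1 + 13
1 + 2 + 12
1 + 3 + 11
2 + 2 + 11
1 + 4 + 10
2 + 3 + 10
1 + 5 + 9
2 + 4 + 9
3 + 3 + 9
1 + 6 + 8
2 + 5 + 8
3 + 4 + 8
1 + 7 + 7
2 + 6 + 7
3 + 5 + 7
4 + 4 + 7
3 + 6 + 6
4 + 5 + 6
5 + 5 + 5
That's 19 in total.

19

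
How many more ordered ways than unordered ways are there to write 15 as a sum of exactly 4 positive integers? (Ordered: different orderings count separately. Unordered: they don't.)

Compositions: C(14,3) = 364.
Unordered (partitions into 4 parts): 27.
Difference: 364 − 27 = 337.

337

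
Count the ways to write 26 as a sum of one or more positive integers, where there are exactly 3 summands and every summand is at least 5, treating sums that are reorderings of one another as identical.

They are:
5+5+16
5+6+15
5+7+14
6+6+14
5+8+13
6+7+13
5+9+12
6+8+12
7+7+12
5+10+11
6+9+11
7+8+11
6+10+10
7+9+10
8+8+10
8+9+9

16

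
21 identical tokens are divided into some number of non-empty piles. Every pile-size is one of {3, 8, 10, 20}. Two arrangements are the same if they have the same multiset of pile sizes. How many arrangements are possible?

2

Listing the qualifying partitions of 21:
3, 8, 10
3, 3, 3, 3, 3, 3, 3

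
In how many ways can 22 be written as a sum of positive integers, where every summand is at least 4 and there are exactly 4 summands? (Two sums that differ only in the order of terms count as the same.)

9

The partitions of 22 that satisfy the conditions:
10 + 4 + 4 + 4
9 + 5 + 4 + 4
8 + 6 + 4 + 4
8 + 5 + 5 + 4
7 + 7 + 4 + 4
7 + 6 + 5 + 4
7 + 5 + 5 + 5
6 + 6 + 6 + 4
6 + 6 + 5 + 5
Counting gives 9.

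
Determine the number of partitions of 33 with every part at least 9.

They are:
33
24, 9
23, 10
22, 11
21, 12
20, 13
19, 14
18, 15
17, 16
15, 9, 9
14, 10, 9
13, 11, 9
13, 10, 10
12, 12, 9
12, 11, 10
11, 11, 11

16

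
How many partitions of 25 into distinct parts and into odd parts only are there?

The partitions of 25 that satisfy the conditions:
25
21, 3, 1
19, 5, 1
17, 7, 1
17, 5, 3
15, 9, 1
15, 7, 3
13, 11, 1
13, 9, 3
13, 7, 5
11, 9, 5
9, 7, 5, 3, 1

12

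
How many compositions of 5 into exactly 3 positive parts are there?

6

Place 2 bars in the 4 internal gaps of a row of 5 dots: C(4,2) = 6.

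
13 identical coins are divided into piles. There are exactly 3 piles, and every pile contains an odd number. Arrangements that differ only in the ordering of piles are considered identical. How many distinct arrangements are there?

5

Listing the qualifying partitions of 13:
11 + 1 + 1
9 + 3 + 1
7 + 5 + 1
7 + 3 + 3
5 + 5 + 3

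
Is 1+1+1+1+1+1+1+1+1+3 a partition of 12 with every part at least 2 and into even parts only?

The parts sum to 12, and the condition 'every summand is at least 2' is violated.

No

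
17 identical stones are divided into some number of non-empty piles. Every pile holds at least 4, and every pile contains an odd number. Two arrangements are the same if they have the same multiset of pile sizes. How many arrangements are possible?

They are:
17
7+5+5
Counting gives 2.

2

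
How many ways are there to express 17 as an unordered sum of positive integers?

297

There are 297 such partitions.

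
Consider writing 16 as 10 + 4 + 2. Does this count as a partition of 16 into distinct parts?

Yes

The parts sum to 16, and the condition 'all summands are distinct' holds.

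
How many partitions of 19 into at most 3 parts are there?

40

A partial list (first 12 by largest part):
19
18+1
17+2
17+1+1
16+3
16+2+1
15+4
15+3+1
15+2+2
14+5
14+4+1
14+3+2
…and 28 more, for 40 total.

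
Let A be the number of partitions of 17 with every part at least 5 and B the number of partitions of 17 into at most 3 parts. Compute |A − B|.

Partitions of 17 with every part at least 5: 7.
Partitions of 17 into at most 3 parts: 33.
|7 − 33| = 26.

26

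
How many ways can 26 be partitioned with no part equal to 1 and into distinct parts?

Direct enumeration gives 89 partitions.

89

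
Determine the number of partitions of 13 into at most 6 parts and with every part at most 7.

52

A partial list (first 12 by largest part):
7,6
7,5,1
7,4,2
7,4,1,1
7,3,3
7,3,2,1
7,3,1,1,1
7,2,2,2
7,2,2,1,1
7,2,1,1,1,1
6,6,1
6,5,2
…and 40 more, for 52 total.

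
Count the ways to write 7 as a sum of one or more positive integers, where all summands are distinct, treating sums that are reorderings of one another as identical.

The partitions of 7 that satisfy the conditions:
7
6,1
5,2
4,3
4,2,1

5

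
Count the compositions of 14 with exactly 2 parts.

By stars and bars with positive parts, the count is C(13,1) = 13.

13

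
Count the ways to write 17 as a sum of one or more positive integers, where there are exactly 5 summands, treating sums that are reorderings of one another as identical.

A partial list (first 12 by largest part):
1 + 1 + 1 + 1 + 13
1 + 1 + 1 + 2 + 12
1 + 1 + 1 + 3 + 11
1 + 1 + 2 + 2 + 11
1 + 1 + 1 + 4 + 10
1 + 1 + 2 + 3 + 10
1 + 2 + 2 + 2 + 10
1 + 1 + 1 + 5 + 9
1 + 1 + 2 + 4 + 9
1 + 1 + 3 + 3 + 9
1 + 2 + 2 + 3 + 9
2 + 2 + 2 + 2 + 9
…and 35 more, for 47 total.

47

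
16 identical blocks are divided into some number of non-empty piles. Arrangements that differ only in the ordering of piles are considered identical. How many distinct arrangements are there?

A full systematic count gives 231.

231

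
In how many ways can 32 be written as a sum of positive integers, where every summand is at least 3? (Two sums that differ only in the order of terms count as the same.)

Enumerating by decreasing first part gives 468 partitions in all.

468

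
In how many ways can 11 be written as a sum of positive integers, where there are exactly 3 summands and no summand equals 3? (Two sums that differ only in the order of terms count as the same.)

6

Listing the qualifying partitions of 11:
9+1+1
8+2+1
7+2+2
6+4+1
5+5+1
5+4+2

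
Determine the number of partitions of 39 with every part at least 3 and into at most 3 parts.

109

A full systematic count gives 109.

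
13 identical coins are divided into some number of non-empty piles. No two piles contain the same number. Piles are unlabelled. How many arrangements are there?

Enumerating:
13
12, 1
11, 2
10, 3
10, 2, 1
9, 4
9, 3, 1
8, 5
8, 4, 1
8, 3, 2
7, 6
7, 5, 1
7, 4, 2
7, 3, 2, 1
6, 5, 2
6, 4, 3
6, 4, 2, 1
5, 4, 3, 1

18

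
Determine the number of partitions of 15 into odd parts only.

There are too many to list fully; the first 12 (by largest part) are:
15
13, 1, 1
11, 3, 1
11, 1, 1, 1, 1
9, 5, 1
9, 3, 3
9, 3, 1, 1, 1
9, 1, 1, 1, 1, 1, 1
7, 7, 1
7, 5, 3
7, 5, 1, 1, 1
7, 3, 3, 1, 1
…and 15 more, for 27 total.

27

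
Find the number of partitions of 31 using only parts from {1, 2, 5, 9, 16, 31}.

A full systematic count gives 136.

136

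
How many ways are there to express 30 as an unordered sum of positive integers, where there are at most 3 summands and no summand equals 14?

Counting exhaustively, 82 partitions satisfy the conditions.

82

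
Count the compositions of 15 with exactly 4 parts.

364

A composition of 15 into 4 positive parts is chosen by placing 3 dividers among the 14 gaps between 15 units: C(14,3) = 364.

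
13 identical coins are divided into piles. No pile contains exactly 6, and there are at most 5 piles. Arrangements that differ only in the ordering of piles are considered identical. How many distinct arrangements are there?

46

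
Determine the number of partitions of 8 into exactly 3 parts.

They are:
6, 1, 1
5, 2, 1
4, 3, 1
4, 2, 2
3, 3, 2

5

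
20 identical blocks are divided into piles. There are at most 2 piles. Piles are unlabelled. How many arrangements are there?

11

Listing the qualifying partitions of 20:
20
19 + 1
18 + 2
17 + 3
16 + 4
15 + 5
14 + 6
13 + 7
12 + 8
11 + 9
10 + 10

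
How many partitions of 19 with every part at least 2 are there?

Systematic enumeration (by largest part, then next-largest, …) yields 105.

105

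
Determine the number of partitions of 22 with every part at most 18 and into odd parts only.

Counting exhaustively, 86 partitions satisfy the conditions.

86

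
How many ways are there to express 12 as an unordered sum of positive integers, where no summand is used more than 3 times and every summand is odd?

8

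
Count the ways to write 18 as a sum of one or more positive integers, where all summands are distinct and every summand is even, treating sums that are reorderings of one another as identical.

They are:
18
16 + 2
14 + 4
12 + 6
12 + 4 + 2
10 + 8
10 + 6 + 2
8 + 6 + 4

8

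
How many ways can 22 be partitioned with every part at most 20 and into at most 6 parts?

389

Direct enumeration gives 389 partitions.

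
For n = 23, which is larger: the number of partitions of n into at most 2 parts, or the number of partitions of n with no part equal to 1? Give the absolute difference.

241

Partitions of 23 into at most 2 parts: 12.
Partitions of 23 with no part equal to 1: 253.
|12 − 253| = 241.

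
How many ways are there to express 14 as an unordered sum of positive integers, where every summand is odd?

22

Listing the qualifying partitions of 14:
13, 1
11, 3
11, 1, 1, 1
9, 5
9, 3, 1, 1
9, 1, 1, 1, 1, 1
7, 7
7, 5, 1, 1
7, 3, 3, 1
7, 3, 1, 1, 1, 1
7, 1, 1, 1, 1, 1, 1, 1
5, 5, 3, 1
5, 5, 1, 1, 1, 1
5, 3, 3, 3
5, 3, 3, 1, 1, 1
5, 3, 1, 1, 1, 1, 1, 1
5, 1, 1, 1, 1, 1, 1, 1, 1, 1
3, 3, 3, 3, 1, 1
3, 3, 3, 1, 1, 1, 1, 1
3, 3, 1, 1, 1, 1, 1, 1, 1, 1
3, 1, 1, 1, 1, 1, 1, 1, 1, 1, 1, 1
1, 1, 1, 1, 1, 1, 1, 1, 1, 1, 1, 1, 1, 1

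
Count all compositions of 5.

16

The number of compositions of n is 2^(n−1); here 2^4 = 16.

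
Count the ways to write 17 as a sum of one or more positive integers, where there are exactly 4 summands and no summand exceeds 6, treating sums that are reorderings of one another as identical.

9

They are:
6 + 6 + 4 + 1
6 + 6 + 3 + 2
6 + 5 + 5 + 1
6 + 5 + 4 + 2
6 + 5 + 3 + 3
6 + 4 + 4 + 3
5 + 5 + 5 + 2
5 + 5 + 4 + 3
5 + 4 + 4 + 4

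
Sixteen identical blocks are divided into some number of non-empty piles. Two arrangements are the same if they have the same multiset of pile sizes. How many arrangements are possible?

231

Counting exhaustively, 231 partitions satisfy the conditions.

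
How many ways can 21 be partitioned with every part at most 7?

436

A full systematic count gives 436.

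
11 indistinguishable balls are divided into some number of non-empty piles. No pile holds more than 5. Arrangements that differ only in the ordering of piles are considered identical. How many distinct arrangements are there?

37

There are too many to list fully; the first 12 (by largest part) are:
1+5+5
2+4+5
1+1+4+5
3+3+5
1+2+3+5
1+1+1+3+5
2+2+2+5
1+1+2+2+5
1+1+1+1+2+5
1+1+1+1+1+1+5
3+4+4
1+2+4+4
…and 25 more, for 37 total.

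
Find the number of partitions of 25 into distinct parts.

142

Counting exhaustively, 142 partitions satisfy the conditions.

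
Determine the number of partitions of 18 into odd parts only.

46

A partial list (first 12 by largest part):
17 + 1
15 + 3
15 + 1 + 1 + 1
13 + 5
13 + 3 + 1 + 1
13 + 1 + 1 + 1 + 1 + 1
11 + 7
11 + 5 + 1 + 1
11 + 3 + 3 + 1
11 + 3 + 1 + 1 + 1 + 1
11 + 1 + 1 + 1 + 1 + 1 + 1 + 1
9 + 9
…and 34 more, for 46 total.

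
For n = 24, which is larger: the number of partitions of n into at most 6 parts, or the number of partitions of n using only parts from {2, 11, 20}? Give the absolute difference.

Partitions of 24 into at most 6 parts: 532.
Partitions of 24 using only parts from {2, 11, 20}: 3.
|532 − 3| = 529.

529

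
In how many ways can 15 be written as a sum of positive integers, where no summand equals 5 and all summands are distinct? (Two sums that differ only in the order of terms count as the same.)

The partitions of 15 that satisfy the conditions:
15
14 + 1
13 + 2
12 + 3
12 + 2 + 1
11 + 4
11 + 3 + 1
10 + 4 + 1
10 + 3 + 2
9 + 6
9 + 4 + 2
9 + 3 + 2 + 1
8 + 7
8 + 6 + 1
8 + 4 + 3
8 + 4 + 2 + 1
7 + 6 + 2
7 + 4 + 3 + 1
6 + 4 + 3 + 2
Counting gives 19.

19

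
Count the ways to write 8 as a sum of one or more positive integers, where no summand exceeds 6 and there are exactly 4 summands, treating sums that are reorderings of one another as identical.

They are:
5 + 1 + 1 + 1
4 + 2 + 1 + 1
3 + 3 + 1 + 1
3 + 2 + 2 + 1
2 + 2 + 2 + 2

5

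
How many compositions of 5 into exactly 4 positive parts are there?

Place 3 bars in the 4 internal gaps of a row of 5 dots: C(4,3) = 4.

4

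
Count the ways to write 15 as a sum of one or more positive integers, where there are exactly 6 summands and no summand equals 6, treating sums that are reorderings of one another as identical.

Enumerating:
10,1,1,1,1,1
9,2,1,1,1,1
8,3,1,1,1,1
8,2,2,1,1,1
7,4,1,1,1,1
7,3,2,1,1,1
7,2,2,2,1,1
5,5,2,1,1,1
5,4,3,1,1,1
5,4,2,2,1,1
5,3,3,2,1,1
5,3,2,2,2,1
5,2,2,2,2,2
4,4,4,1,1,1
4,4,3,2,1,1
4,4,2,2,2,1
4,3,3,3,1,1
4,3,3,2,2,1
4,3,2,2,2,2
3,3,3,3,2,1
3,3,3,2,2,2

21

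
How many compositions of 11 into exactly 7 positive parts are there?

Place 6 bars in the 10 internal gaps of a row of 11 dots: C(10,6) = 210.

210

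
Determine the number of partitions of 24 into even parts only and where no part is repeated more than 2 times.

There are too many to list fully; the first 12 (by largest part) are:
24
22+2
20+4
20+2+2
18+6
18+4+2
16+8
16+6+2
16+4+4
16+4+2+2
14+10
14+8+2
…and 24 more, for 36 total.

36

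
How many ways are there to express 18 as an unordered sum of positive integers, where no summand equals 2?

Systematic enumeration (by largest part, then next-largest, …) yields 154.

154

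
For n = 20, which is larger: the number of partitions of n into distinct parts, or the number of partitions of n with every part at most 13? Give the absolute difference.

Partitions of 20 into distinct parts: 64.
Partitions of 20 with every part at most 13: 597.
|64 − 597| = 533.

533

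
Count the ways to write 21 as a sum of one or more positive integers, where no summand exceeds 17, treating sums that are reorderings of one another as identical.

Enumerating by decreasing first part gives 785 partitions in all.

785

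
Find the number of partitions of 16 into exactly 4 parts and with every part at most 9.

27

A partial list (first 12 by largest part):
1 + 1 + 5 + 9
1 + 2 + 4 + 9
1 + 3 + 3 + 9
2 + 2 + 3 + 9
1 + 1 + 6 + 8
1 + 2 + 5 + 8
1 + 3 + 4 + 8
2 + 2 + 4 + 8
2 + 3 + 3 + 8
1 + 1 + 7 + 7
1 + 2 + 6 + 7
1 + 3 + 5 + 7
…and 15 more, for 27 total.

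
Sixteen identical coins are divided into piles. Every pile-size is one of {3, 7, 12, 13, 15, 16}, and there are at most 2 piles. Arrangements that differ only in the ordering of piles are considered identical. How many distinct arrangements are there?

Listing the qualifying partitions of 16:
16
3+13
That's 2 in total.

2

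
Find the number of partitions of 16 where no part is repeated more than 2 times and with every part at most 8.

There are too many to list fully; the first 12 (by largest part) are:
8+8
8+7+1
8+6+2
8+6+1+1
8+5+3
8+5+2+1
8+4+4
8+4+3+1
8+4+2+2
8+4+2+1+1
8+3+3+2
8+3+3+1+1
…and 46 more, for 58 total.

58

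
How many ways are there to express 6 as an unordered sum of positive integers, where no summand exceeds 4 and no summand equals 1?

They are:
4+2
3+3
2+2+2

3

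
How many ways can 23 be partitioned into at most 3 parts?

A partial list (first 12 by largest part):
23
22+1
21+2
21+1+1
20+3
20+2+1
19+4
19+3+1
19+2+2
18+5
18+4+1
18+3+2
…and 44 more, for 56 total.

56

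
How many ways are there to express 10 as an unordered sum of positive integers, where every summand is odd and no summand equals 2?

Listing the qualifying partitions of 10:
9 + 1
7 + 3
7 + 1 + 1 + 1
5 + 5
5 + 3 + 1 + 1
5 + 1 + 1 + 1 + 1 + 1
3 + 3 + 3 + 1
3 + 3 + 1 + 1 + 1 + 1
3 + 1 + 1 + 1 + 1 + 1 + 1 + 1
1 + 1 + 1 + 1 + 1 + 1 + 1 + 1 + 1 + 1

10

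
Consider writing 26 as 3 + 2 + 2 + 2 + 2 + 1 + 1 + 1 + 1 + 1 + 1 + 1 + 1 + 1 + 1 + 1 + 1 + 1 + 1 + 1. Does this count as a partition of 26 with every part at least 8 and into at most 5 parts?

No

The parts sum to 26, and the condition 'every summand is at least 8' is violated.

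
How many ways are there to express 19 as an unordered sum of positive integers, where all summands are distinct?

There are too many to list fully; the first 12 (by largest part) are:
19
18,1
17,2
16,3
16,2,1
15,4
15,3,1
14,5
14,4,1
14,3,2
13,6
13,5,1
…and 42 more, for 54 total.

54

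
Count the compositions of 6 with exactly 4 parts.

10

By stars and bars with positive parts, the count is C(5,3) = 10.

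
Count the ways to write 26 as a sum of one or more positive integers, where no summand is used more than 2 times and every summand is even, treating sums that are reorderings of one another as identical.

44

There are too many to list fully; the first 12 (by largest part) are:
26
2,24
4,22
2,2,22
6,20
2,4,20
8,18
2,6,18
4,4,18
2,2,4,18
10,16
2,8,16
…and 32 more, for 44 total.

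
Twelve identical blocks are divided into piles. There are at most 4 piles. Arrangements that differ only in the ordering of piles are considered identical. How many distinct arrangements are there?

A partial list (first 12 by largest part):
12
11 + 1
10 + 2
10 + 1 + 1
9 + 3
9 + 2 + 1
9 + 1 + 1 + 1
8 + 4
8 + 3 + 1
8 + 2 + 2
8 + 2 + 1 + 1
7 + 5
…and 22 more, for 34 total.

34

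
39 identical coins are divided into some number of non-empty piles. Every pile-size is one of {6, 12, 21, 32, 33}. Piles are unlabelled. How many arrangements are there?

The partitions of 39 that satisfy the conditions:
33+6
21+12+6
21+6+6+6

3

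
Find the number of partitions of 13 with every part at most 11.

99

Systematic enumeration (by largest part, then next-largest, …) yields 99.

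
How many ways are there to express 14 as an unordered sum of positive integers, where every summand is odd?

Enumerating:
13+1
11+3
11+1+1+1
9+5
9+3+1+1
9+1+1+1+1+1
7+7
7+5+1+1
7+3+3+1
7+3+1+1+1+1
7+1+1+1+1+1+1+1
5+5+3+1
5+5+1+1+1+1
5+3+3+3
5+3+3+1+1+1
5+3+1+1+1+1+1+1
5+1+1+1+1+1+1+1+1+1
3+3+3+3+1+1
3+3+3+1+1+1+1+1
3+3+1+1+1+1+1+1+1+1
3+1+1+1+1+1+1+1+1+1+1+1
1+1+1+1+1+1+1+1+1+1+1+1+1+1
Counting gives 22.

22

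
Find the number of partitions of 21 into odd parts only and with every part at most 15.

Direct enumeration gives 72 partitions.

72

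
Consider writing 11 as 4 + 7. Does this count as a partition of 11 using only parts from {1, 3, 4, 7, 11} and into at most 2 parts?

Yes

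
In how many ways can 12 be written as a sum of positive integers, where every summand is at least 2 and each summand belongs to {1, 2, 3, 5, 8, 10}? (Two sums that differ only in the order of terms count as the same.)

7

They are:
10,2
8,2,2
5,5,2
5,3,2,2
3,3,3,3
3,3,2,2,2
2,2,2,2,2,2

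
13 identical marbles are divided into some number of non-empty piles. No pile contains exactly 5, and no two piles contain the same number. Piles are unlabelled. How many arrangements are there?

The partitions of 13 that satisfy the conditions:
13
12 + 1
11 + 2
10 + 3
10 + 2 + 1
9 + 4
9 + 3 + 1
8 + 4 + 1
8 + 3 + 2
7 + 6
7 + 4 + 2
7 + 3 + 2 + 1
6 + 4 + 3
6 + 4 + 2 + 1
Counting gives 14.

14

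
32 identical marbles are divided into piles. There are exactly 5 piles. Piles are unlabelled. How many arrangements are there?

Direct enumeration gives 480 partitions.

480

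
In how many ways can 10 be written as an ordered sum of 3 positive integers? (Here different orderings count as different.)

By stars and bars with positive parts, the count is C(9,2) = 36.

36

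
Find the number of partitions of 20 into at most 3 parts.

44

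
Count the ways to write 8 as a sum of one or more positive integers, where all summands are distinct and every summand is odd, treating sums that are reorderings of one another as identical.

The partitions of 8 that satisfy the conditions:
7, 1
5, 3

2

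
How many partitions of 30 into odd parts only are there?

Enumerating by decreasing first part gives 296 partitions in all.

296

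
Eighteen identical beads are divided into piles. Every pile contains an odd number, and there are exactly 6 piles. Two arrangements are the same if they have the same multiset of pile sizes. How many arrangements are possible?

Enumerating:
13+1+1+1+1+1
11+3+1+1+1+1
9+5+1+1+1+1
9+3+3+1+1+1
7+7+1+1+1+1
7+5+3+1+1+1
7+3+3+3+1+1
5+5+5+1+1+1
5+5+3+3+1+1
5+3+3+3+3+1
3+3+3+3+3+3

11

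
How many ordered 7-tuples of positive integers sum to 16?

A composition of 16 into 7 positive parts is chosen by placing 6 dividers among the 15 gaps between 16 units: C(15,6) = 5005.

5005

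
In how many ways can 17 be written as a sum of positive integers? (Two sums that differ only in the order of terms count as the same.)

297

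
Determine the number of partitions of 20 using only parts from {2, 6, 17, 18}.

They are:
18,2
6,6,6,2
6,6,2,2,2,2
6,2,2,2,2,2,2,2
2,2,2,2,2,2,2,2,2,2
That's 5 in total.

5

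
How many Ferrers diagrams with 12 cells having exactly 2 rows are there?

6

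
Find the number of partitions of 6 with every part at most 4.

9

They are:
4+2
4+1+1
3+3
3+2+1
3+1+1+1
2+2+2
2+2+1+1
2+1+1+1+1
1+1+1+1+1+1
Counting gives 9.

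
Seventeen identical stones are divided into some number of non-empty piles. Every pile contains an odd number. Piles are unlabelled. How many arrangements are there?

There are too many to list fully; the first 12 (by largest part) are:
17
15 + 1 + 1
13 + 3 + 1
13 + 1 + 1 + 1 + 1
11 + 5 + 1
11 + 3 + 3
11 + 3 + 1 + 1 + 1
11 + 1 + 1 + 1 + 1 + 1 + 1
9 + 7 + 1
9 + 5 + 3
9 + 5 + 1 + 1 + 1
9 + 3 + 3 + 1 + 1
…and 26 more, for 38 total.

38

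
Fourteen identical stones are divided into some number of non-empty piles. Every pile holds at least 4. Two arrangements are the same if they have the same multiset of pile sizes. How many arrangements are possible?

7

Listing the qualifying partitions of 14:
14
10+4
9+5
8+6
7+7
6+4+4
5+5+4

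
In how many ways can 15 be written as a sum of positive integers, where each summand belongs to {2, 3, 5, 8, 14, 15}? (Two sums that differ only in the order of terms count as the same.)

10

Listing the qualifying partitions of 15:
15
8,5,2
8,3,2,2
5,5,5
5,5,3,2
5,3,3,2,2
5,2,2,2,2,2
3,3,3,3,3
3,3,3,2,2,2
3,2,2,2,2,2,2
Counting gives 10.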